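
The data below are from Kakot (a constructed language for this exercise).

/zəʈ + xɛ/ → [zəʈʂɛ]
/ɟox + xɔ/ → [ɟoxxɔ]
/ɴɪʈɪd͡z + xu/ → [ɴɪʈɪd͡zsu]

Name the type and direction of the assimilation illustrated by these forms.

The segment that alternates is /x/, which surfaces as [ʂ] when adjacent to /ʈ/.
The change velar → retroflex matches the place of the preceding /ʈ/, identifying this as place assimilation.
Manner and voice are unchanged, so the assimilation is partial, not total.
Checking the remaining alternation: /x/ → [s] after /d͡z/ (velar → alveolar, matching alveolar) — only place changes, and always toward the preceding segment.
No alternation appears in [ɟoxxɔ]: there the adjacent consonants already agree in place (/x/ and /x/ are both velar), so this form is consistent with the same rule.
The trigger is the preceding segment, so the direction is progressive (perseverative).

progressive place assimilation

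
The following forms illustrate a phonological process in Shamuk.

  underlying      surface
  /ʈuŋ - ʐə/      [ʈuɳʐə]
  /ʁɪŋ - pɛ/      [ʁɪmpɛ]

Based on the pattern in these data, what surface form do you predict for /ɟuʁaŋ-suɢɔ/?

The data show regressive place assimilation: /ŋ/ → [ɳ] before /ʐ/; /ŋ/ → [m] before /p/. In each pair only place changes, matching the following consonant, while manner and voice stay constant.
/ŋ/ is a voiced velar nasal. The following trigger /s/ is alveolar, so /ŋ/ must become alveolar as well.
The voiced alveolar nasal is [n], so /ŋ/ → [n].

[ɟuʁansuɢɔ]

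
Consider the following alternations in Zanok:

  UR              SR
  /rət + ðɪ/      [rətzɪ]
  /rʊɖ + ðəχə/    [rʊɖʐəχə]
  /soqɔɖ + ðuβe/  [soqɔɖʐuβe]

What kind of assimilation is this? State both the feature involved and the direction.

progressive place assimilation

Underlying /ð/ is realised as [z] next to /t/; /t/ itself does not change.
The change dental → alveolar matches the place of the preceding /t/, identifying this as place assimilation.
Manner and voice are unchanged, so the assimilation is partial, not total.
Checking the remaining alternation: /ð/ → [ʐ] after /ɖ/ (dental → retroflex, matching retroflex) — only place changes, and always toward the preceding segment.
Since the segment that changes follows the conditioning segment, the assimilation is progressive.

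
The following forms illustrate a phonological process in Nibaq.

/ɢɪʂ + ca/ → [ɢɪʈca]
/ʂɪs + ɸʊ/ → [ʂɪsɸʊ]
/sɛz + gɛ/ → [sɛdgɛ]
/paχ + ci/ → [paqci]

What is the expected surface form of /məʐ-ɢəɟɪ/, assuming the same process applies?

[məɖɢəɟɪ]

The data show regressive manner assimilation: /ʂ/ → [ʈ] before /c/; /z/ → [d] before /g/; /χ/ → [q] before /c/. In each pair only manner changes, matching the following consonant, while place and voice stay constant.
No alternation appears in [ʂɪsɸʊ]: there the adjacent consonants already agree in manner (/s/ and /ɸ/ are both fricatives), so this form is consistent with the same rule.
/ʐ/ is a voiced retroflex fricative. The following trigger /ɢ/ is a stop, so /ʐ/ must become a stop as well.
Changing only its manner to stop gives [ɖ] — the voiced retroflex stop.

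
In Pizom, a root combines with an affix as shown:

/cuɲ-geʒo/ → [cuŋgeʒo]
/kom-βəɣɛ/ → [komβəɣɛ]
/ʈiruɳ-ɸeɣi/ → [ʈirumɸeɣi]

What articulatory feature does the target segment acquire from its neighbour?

The segment that alternates is /ɲ/, which surfaces as [ŋ] when adjacent to /g/.
The change palatal → velar matches the place of the following /g/, identifying this as place assimilation.
Checking the remaining alternation: /ɳ/ → [m] before /ɸ/ (retroflex → bilabial, matching bilabial) — only place changes, and always toward the following segment.
No alternation appears in [komβəɣɛ]: there the adjacent consonants already agree in place (/m/ and /β/ are both bilabial), so this form is consistent with the same rule.

place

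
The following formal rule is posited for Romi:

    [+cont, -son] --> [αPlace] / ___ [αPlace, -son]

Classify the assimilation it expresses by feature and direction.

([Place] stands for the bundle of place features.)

regressive place assimilation

The shared variable α links the value of the place features (abbreviated [Place]) on the target to the same value on the neighbouring segment, so place is the feature that assimilates.
Since the environment is written after the underscore, the trigger follows the target; the direction is regressive.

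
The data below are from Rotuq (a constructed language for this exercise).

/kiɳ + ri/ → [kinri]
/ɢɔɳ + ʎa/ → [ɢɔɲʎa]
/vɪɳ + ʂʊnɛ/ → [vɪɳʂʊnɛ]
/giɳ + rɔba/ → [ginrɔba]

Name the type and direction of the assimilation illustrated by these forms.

regressive place assimilation

Underlying /ɳ/ is realised as [n] next to /r/; /r/ itself does not change.
/ɳ/ is retroflex while /r/ is alveolar; the output [n] is alveolar, matching the trigger — so the feature that spreads is place.
Manner and voice are unchanged, so the assimilation is partial, not total.
Checking the remaining alternation: /ɳ/ → [ɲ] before /ʎ/ (retroflex → palatal, matching palatal) — only place changes, and always toward the following segment.
No alternation appears in [vɪɳʂʊnɛ]: there the adjacent consonants already agree in place (/ɳ/ and /ʂ/ are both retroflex), so this form is consistent with the same rule.
Since the segment that changes precedes the conditioning segment, the assimilation is regressive.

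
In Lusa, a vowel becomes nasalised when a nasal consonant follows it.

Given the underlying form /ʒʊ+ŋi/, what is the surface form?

[ʒʊ̃ŋi]

The vowel /ʊ/ is adjacent to the following nasal /ŋ/, so it acquires [+nasal] and surfaces as [ʊ̃].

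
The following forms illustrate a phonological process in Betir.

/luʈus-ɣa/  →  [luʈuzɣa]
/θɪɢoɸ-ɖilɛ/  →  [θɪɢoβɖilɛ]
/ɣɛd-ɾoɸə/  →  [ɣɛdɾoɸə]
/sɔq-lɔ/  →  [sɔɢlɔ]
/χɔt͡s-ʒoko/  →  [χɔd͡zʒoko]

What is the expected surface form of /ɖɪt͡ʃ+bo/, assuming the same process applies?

[ɖɪd͡ʒbo]

The data show regressive voicing assimilation: /s/ → [z] before /ɣ/; /ɸ/ → [β] before /ɖ/; /q/ → [ɢ] before /l/; /t͡s/ → [d͡z] before /ʒ/. In each pair only voicing changes, matching the following consonant, while place and manner stay constant.
Nothing changes in [ɣɛdɾoɸə]: there the adjacent consonants already agree in voicing (/d/ and /ɾ/ are both voiced), so this form is consistent with the same rule.
/t͡ʃ/ is a voiceless postalveolar affricate. The following trigger /b/ is voiced, so /t͡ʃ/ must become voiced as well.
Changing only its voicing to voiced gives [d͡ʒ] — the voiced postalveolar affricate.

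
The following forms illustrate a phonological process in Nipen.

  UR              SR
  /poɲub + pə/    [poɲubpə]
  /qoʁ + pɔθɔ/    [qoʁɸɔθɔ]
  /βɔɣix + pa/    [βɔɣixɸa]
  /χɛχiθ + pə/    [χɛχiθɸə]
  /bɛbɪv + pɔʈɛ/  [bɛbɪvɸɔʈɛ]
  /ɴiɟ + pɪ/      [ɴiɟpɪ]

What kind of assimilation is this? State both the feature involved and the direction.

The segment that alternates is /p/, which surfaces as [ɸ] when adjacent to /ʁ/.
/p/ is a stop while /ʁ/ is a fricative; the output [ɸ] is a fricative, matching the trigger — so the feature that spreads is manner.
Place and voice are unchanged, so the assimilation is partial, not total.
The same holds elsewhere in the data: /p/ → [ɸ] after /x/ (stop → fricative, matching a fricative); /p/ → [ɸ] after /θ/ (stop → fricative, matching a fricative); /p/ → [ɸ] after /v/ (stop → fricative, matching a fricative) — only manner changes, and always toward the preceding segment.
Nothing changes in [poɲubpə], [ɴiɟpɪ]: there the adjacent consonants already agree in manner (/p/ and /b/ are both stops; /p/ and /ɟ/ are both stops), so these forms are consistent with the same rule.
Since the segment that changes follows the conditioning segment, the assimilation is progressive.

progressive manner assimilation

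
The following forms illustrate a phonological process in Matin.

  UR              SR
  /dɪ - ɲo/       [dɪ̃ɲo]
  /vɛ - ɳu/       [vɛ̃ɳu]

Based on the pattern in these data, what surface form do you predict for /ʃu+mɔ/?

[ʃũmɔ]

The data show regressive nasality assimilation (vowel nasalisation): /ɪ/ → [ɪ̃] before /ɲ/; /ɛ/ → [ɛ̃] before /ɳ/ — a vowel is nasalised by an immediately following nasal consonant.
/u/ sits next to the nasal /m/ and is therefore nasalised to [ũ].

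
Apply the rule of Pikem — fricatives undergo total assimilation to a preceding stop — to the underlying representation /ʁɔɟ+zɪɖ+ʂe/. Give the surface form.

[ʁɔɟɟɪɖɖe]

/z/ is the segment targeted by the rule; it sits immediately after /ɟ/, so it assimilates completely and surfaces as [ɟ].
The same rule applies at the second boundary: /ʂ/ → [ɖ] next to /ɖ/.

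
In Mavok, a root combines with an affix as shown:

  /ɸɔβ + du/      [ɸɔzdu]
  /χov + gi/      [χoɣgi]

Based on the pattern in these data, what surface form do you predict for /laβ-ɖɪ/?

[laʐɖɪ]

The data show regressive place assimilation: /β/ → [z] before /d/; /v/ → [ɣ] before /g/. In each pair only place changes, matching the following consonant, while manner and voice stay constant.
/β/ is a voiced bilabial fricative. The following trigger /ɖ/ is retroflex, so /β/ must become retroflex as well.
Changing only its place to retroflex gives [ʐ] — the voiced retroflex fricative.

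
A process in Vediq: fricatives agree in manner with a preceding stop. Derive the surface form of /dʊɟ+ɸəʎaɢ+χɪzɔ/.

The rule targets /ɸ/ (voiceless bilabial fricative), which sits after the trigger /ɟ/ (stop).
Changing only its manner to stop gives [p] — the voiceless bilabial stop.
At the second juncture, /χ/ likewise becomes [q] adjacent to /ɢ/.

[dʊɟpəʎaɢqɪzɔ]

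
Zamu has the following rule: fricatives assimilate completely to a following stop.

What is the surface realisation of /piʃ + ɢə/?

[piɢɢə]

/ʃ/ is the segment targeted by the rule; it sits immediately before /ɢ/, so it assimilates completely and surfaces as [ɢ].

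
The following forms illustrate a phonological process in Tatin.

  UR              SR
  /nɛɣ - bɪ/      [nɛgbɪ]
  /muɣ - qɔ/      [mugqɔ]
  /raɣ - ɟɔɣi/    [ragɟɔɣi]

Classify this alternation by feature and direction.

Underlying /ɣ/ is realised as [g] next to /b/; /b/ itself does not change.
The change fricative → stop matches the manner of the following /b/, identifying this as manner assimilation.
Place and voice are unchanged, so the assimilation is partial, not total.
Checking the remaining alternations: /ɣ/ → [g] before /q/ (fricative → stop, matching a stop); /ɣ/ → [g] before /ɟ/ (fricative → stop, matching a stop) — only manner changes, and always toward the following segment.
Since the segment that changes precedes the conditioning segment, the assimilation is regressive.

regressive manner assimilation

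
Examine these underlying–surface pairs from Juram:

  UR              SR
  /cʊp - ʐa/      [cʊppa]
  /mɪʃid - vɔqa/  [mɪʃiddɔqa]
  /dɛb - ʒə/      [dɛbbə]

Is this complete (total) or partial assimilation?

total assimilation

Comparing underlying and surface forms, /ʐ/ → [p] is the alternation; the neighbouring /p/ is constant.
The output [p] is identical to the trigger /p/ — every feature (place, manner, voicing) has been copied — so this is total assimilation.
The remaining alternations confirm this: /v/ → [d] after /d/; /ʒ/ → [b] after /b/ — in each case the output is a copy of the preceding consonant.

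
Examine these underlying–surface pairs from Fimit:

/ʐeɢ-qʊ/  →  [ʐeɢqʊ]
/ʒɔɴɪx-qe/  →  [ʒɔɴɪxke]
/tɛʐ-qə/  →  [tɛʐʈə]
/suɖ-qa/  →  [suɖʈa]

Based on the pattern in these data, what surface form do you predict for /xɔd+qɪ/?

The data show progressive place assimilation: /q/ → [k] after /x/; /q/ → [ʈ] after /ʐ/; /q/ → [ʈ] after /ɖ/. In each pair only place changes, matching the preceding consonant, while manner and voice stay constant.
No alternation appears in [ʐeɢqʊ]: there the adjacent consonants already agree in place (/q/ and /ɢ/ are both uvular), so this form is consistent with the same rule.
The rule targets /q/ (voiceless uvular stop), which sits after the trigger /d/ (alveolar).
Changing only its place to alveolar gives [t] — the voiceless alveolar stop.

[xɔdtɪ]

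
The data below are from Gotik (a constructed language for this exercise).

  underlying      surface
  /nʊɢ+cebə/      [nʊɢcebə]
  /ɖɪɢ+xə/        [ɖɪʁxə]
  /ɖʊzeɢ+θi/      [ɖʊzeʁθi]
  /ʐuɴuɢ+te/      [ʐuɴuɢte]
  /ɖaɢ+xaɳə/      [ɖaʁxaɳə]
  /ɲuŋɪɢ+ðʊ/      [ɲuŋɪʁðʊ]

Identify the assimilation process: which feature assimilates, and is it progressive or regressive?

Underlying /ɢ/ is realised as [ʁ] next to /x/; /x/ itself does not change.
/ɢ/ is a stop while /x/ is a fricative; the output [ʁ] is a fricative, matching the trigger — so the feature that spreads is manner.
Place and voice are unchanged, so the assimilation is partial, not total.
The other alternating forms pattern the same way: /ɢ/ → [ʁ] before /θ/ (stop → fricative, matching a fricative); /ɢ/ → [ʁ] before /ð/ (stop → fricative, matching a fricative) — only manner changes, and always toward the following segment.
No alternation appears in [nʊɢcebə], [ʐuɴuɢte]: there the adjacent consonants already agree in manner (/ɢ/ and /c/ are both stops; /ɢ/ and /t/ are both stops), so these forms are consistent with the same rule.
The trigger is the following segment, so the direction is regressive (anticipatory).

regressive manner assimilation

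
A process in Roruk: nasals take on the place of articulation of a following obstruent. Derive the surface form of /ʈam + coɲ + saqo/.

/m/ is a voiced bilabial nasal. The following trigger /c/ is palatal, so /m/ must become palatal as well.
Changing only its place to palatal gives [ɲ] — the voiced palatal nasal.
The same rule applies at the second boundary: /ɲ/ → [n] next to /s/.

[ʈaɲconsaqo]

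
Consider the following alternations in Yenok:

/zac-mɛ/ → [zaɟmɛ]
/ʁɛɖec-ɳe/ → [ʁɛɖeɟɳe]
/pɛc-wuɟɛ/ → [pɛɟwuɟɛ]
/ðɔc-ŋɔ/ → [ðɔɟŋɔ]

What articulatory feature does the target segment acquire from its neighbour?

Comparing underlying and surface forms, /c/ → [ɟ] is the alternation; the neighbouring /m/ is constant.
/c/ is voiceless while /m/ is voiced; the output [ɟ] is voiced, matching the trigger — so the feature that spreads is voicing.
The other alternating forms pattern the same way: /c/ → [ɟ] before /ɳ/ (voiceless → voiced, matching voiced); /c/ → [ɟ] before /w/ (voiceless → voiced, matching voiced); /c/ → [ɟ] before /ŋ/ (voiceless → voiced, matching voiced) — only voicing changes, and always toward the following segment.

voicing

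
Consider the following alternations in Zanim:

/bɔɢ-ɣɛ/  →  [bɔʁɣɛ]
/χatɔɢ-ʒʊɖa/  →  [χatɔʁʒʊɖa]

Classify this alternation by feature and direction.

The segment that alternates is /ɢ/, which surfaces as [ʁ] when adjacent to /ɣ/.
The change stop → fricative matches the manner of the following /ɣ/, identifying this as manner assimilation.
Place and voice are unchanged, so the assimilation is partial, not total.
The other alternating form patterns the same way: /ɢ/ → [ʁ] before /ʒ/ (stop → fricative, matching a fricative) — only manner changes, and always toward the following segment.
Since the segment that changes precedes the conditioning segment, the assimilation is regressive.

regressive manner assimilation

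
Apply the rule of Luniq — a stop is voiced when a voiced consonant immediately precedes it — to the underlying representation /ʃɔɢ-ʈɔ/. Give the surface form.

/ʈ/ is a voiceless retroflex stop. The preceding trigger /ɢ/ is voiced, so /ʈ/ must become voiced as well.
Changing only its voicing to voiced gives [ɖ] — the voiced retroflex stop.

[ʃɔɢɖɔ]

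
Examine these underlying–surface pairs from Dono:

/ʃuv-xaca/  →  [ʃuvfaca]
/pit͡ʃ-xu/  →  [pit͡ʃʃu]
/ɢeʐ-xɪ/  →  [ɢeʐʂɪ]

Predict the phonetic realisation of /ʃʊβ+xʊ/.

[ʃʊβɸʊ]

The data show progressive place assimilation: /x/ → [f] after /v/; /x/ → [ʃ] after /t͡ʃ/; /x/ → [ʂ] after /ʐ/. In each pair only place changes, matching the preceding consonant, while manner and voice stay constant.
The rule targets /x/ (voiceless velar fricative), which sits after the trigger /β/ (bilabial).
The voiceless bilabial fricative is [ɸ], so /x/ → [ɸ].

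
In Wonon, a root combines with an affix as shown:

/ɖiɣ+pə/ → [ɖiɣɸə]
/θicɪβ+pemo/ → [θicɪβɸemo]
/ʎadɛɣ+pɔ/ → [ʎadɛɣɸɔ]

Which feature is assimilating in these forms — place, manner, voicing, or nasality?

manner

The segment that alternates is /p/, which surfaces as [ɸ] when adjacent to /ɣ/.
/p/ is a stop while /ɣ/ is a fricative; the output [ɸ] is a fricative, matching the trigger — so the feature that spreads is manner.
The other alternating form patterns the same way: /p/ → [ɸ] after /β/ (stop → fricative, matching a fricative) — only manner changes, and always toward the preceding segment.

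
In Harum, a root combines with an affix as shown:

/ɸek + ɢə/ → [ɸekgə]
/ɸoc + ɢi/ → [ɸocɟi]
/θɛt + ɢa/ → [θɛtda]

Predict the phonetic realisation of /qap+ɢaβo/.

[qapbaβo]

The data show progressive place assimilation: /ɢ/ → [g] after /k/; /ɢ/ → [ɟ] after /c/; /ɢ/ → [d] after /t/. In each pair only place changes, matching the preceding consonant, while manner and voice stay constant.
/ɢ/ is a voiced uvular stop. The preceding trigger /p/ is bilabial, so /ɢ/ must become bilabial as well.
A voiced bilabial stop is [b], so the surface segment is [b].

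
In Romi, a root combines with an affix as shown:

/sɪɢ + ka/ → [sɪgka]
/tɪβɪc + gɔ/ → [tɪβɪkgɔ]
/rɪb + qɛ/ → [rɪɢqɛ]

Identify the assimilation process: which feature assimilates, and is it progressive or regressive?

Comparing underlying and surface forms, /ɢ/ → [g] is the alternation; the neighbouring /k/ is constant.
The change uvular → velar matches the place of the following /k/, identifying this as place assimilation.
Manner and voice are unchanged, so the assimilation is partial, not total.
The other alternating forms pattern the same way: /c/ → [k] before /g/ (palatal → velar, matching velar); /b/ → [ɢ] before /q/ (bilabial → uvular, matching uvular) — only place changes, and always toward the following segment.
The trigger is the following segment, so the direction is regressive (anticipatory).

regressive place assimilation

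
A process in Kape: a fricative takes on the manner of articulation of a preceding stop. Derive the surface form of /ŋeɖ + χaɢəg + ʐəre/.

/χ/ is a voiceless uvular fricative. The preceding trigger /ɖ/ is a stop, so /χ/ must become a stop as well.
The voiceless uvular stop is [q], so /χ/ → [q].
At the second juncture, /ʐ/ likewise becomes [ɖ] adjacent to /g/.

[ŋeɖqaɢəgɖəre]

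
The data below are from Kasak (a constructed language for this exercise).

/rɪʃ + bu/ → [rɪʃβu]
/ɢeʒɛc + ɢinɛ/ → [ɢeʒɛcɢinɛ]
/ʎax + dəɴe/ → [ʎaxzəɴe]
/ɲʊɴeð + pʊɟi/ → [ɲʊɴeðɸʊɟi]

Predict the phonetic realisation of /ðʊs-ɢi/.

[ðʊsʁi]

The data show progressive manner assimilation: /b/ → [β] after /ʃ/; /d/ → [z] after /x/; /p/ → [ɸ] after /ð/. In each pair only manner changes, matching the preceding consonant, while place and voice stay constant.
Nothing changes in [ɢeʒɛcɢinɛ]: there the adjacent consonants already agree in manner (/ɢ/ and /c/ are both stops), so this form is consistent with the same rule.
The rule targets /ɢ/ (voiced uvular stop), which sits after the trigger /s/ (fricative).
Changing only its manner to fricative gives [ʁ] — the voiced uvular fricative.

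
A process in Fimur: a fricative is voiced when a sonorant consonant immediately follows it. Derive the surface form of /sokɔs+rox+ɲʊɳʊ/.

The rule targets /s/ (voiceless alveolar fricative), which sits before the trigger /r/ (voiced).
A voiced alveolar fricative is [z], so the surface segment is [z].
The same rule applies at the second boundary: /x/ → [ɣ] next to /ɲ/.

[sokɔzroɣɲʊɳʊ]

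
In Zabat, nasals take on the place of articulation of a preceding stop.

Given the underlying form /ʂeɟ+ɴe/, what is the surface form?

[ʂeɟɲe]

/ɴ/ is a voiced uvular nasal. The preceding trigger /ɟ/ is palatal, so /ɴ/ must become palatal as well.
The voiced palatal nasal is [ɲ], so /ɴ/ → [ɲ].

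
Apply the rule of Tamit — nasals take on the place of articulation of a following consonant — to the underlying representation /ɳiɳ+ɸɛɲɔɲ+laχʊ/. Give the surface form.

/ɳ/ is a voiced retroflex nasal. The following trigger /ɸ/ is bilabial, so /ɳ/ must become bilabial as well.
Changing only its place to bilabial gives [m] — the voiced bilabial nasal.
At the second juncture, /ɲ/ likewise becomes [n] adjacent to /l/.

[ɳimɸɛɲɔnlaχʊ]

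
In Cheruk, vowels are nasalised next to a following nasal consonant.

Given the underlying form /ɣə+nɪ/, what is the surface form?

The vowel /ə/ is adjacent to the following nasal /n/, so it acquires [+nasal] and surfaces as [ə̃].

[ɣə̃nɪ]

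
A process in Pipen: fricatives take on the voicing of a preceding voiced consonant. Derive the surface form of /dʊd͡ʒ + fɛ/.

/f/ is a voiceless labiodental fricative. The preceding trigger /d͡ʒ/ is voiced, so /f/ must become voiced as well.
A voiced labiodental fricative is [v], so the surface segment is [v].

[dʊd͡ʒvɛ]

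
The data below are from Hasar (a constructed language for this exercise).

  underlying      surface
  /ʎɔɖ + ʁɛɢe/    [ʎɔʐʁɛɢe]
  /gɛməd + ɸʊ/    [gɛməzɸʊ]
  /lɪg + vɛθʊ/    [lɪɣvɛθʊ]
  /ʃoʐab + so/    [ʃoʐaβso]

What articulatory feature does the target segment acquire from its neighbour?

Comparing underlying and surface forms, /ɖ/ → [ʐ] is the alternation; the neighbouring /ʁ/ is constant.
/ɖ/ is a stop while /ʁ/ is a fricative; the output [ʐ] is a fricative, matching the trigger — so the feature that spreads is manner.
Checking the remaining alternations: /d/ → [z] before /ɸ/ (stop → fricative, matching a fricative); /g/ → [ɣ] before /v/ (stop → fricative, matching a fricative); /b/ → [β] before /s/ (stop → fricative, matching a fricative) — only manner changes, and always toward the following segment.

manner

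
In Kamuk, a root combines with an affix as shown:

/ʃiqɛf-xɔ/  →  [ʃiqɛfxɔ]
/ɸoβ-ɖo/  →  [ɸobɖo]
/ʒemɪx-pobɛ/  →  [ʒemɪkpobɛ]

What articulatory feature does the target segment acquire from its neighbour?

manner

The segment that alternates is /β/, which surfaces as [b] when adjacent to /ɖ/.
The change fricative → stop matches the manner of the following /ɖ/, identifying this as manner assimilation.
Checking the remaining alternation: /x/ → [k] before /p/ (fricative → stop, matching a stop) — only manner changes, and always toward the following segment.
No alternation appears in [ʃiqɛfxɔ]: there the adjacent consonants already agree in manner (/f/ and /x/ are both fricatives), so this form is consistent with the same rule.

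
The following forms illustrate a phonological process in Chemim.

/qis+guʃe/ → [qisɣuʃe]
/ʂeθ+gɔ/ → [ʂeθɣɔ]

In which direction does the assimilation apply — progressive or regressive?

progressive

Underlying /g/ is realised as [ɣ] next to /s/; /s/ itself does not change.
/g/ is a stop while /s/ is a fricative; the output [ɣ] is a fricative, matching the trigger — so the feature that spreads is manner.
The other alternating form patterns the same way: /g/ → [ɣ] after /θ/ (stop → fricative, matching a fricative) — only manner changes, and always toward the preceding segment.
The trigger is the preceding segment, so the direction is progressive (perseverative).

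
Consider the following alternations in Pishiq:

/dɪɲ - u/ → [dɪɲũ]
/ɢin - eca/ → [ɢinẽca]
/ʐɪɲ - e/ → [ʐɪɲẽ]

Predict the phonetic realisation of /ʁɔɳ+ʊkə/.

The data show progressive nasality assimilation (vowel nasalisation): /u/ → [ũ] after /ɲ/; /e/ → [ẽ] after /n/; /e/ → [ẽ] after /ɲ/ — a vowel is nasalised by an immediately preceding nasal consonant.
/ʊ/ sits next to the nasal /ɳ/ and is therefore nasalised to [ʊ̃].

[ʁɔɳʊ̃kə]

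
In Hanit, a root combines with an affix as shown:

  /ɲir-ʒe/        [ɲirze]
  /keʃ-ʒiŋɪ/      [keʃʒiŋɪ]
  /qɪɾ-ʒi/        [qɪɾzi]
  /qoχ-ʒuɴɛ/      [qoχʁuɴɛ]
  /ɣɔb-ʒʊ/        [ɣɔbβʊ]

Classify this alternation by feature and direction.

progressive place assimilation

Comparing underlying and surface forms, /ʒ/ → [z] is the alternation; the neighbouring /r/ is constant.
The change postalveolar → alveolar matches the place of the preceding /r/, identifying this as place assimilation.
Manner and voice are unchanged, so the assimilation is partial, not total.
The other alternating forms pattern the same way: /ʒ/ → [z] after /ɾ/ (postalveolar → alveolar, matching alveolar); /ʒ/ → [ʁ] after /χ/ (postalveolar → uvular, matching uvular); /ʒ/ → [β] after /b/ (postalveolar → bilabial, matching bilabial) — only place changes, and always toward the preceding segment.
No alternation appears in [keʃʒiŋɪ]: there the adjacent consonants already agree in place (/ʒ/ and /ʃ/ are both postalveolar), so this form is consistent with the same rule.
The trigger is the preceding segment, so the direction is progressive (perseverative).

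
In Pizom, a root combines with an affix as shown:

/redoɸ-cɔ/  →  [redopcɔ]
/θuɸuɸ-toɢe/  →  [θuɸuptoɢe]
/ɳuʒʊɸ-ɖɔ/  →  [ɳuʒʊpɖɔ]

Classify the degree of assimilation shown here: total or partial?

partial assimilation

Underlying /ɸ/ is realised as [p] next to /c/; /c/ itself does not change.
The change fricative → stop matches the manner of the following /c/, identifying this as manner assimilation.
Place and voice are unchanged, so the assimilation is partial, not total.
Checking the remaining alternations: /ɸ/ → [p] before /t/ (fricative → stop, matching a stop); /ɸ/ → [p] before /ɖ/ (fricative → stop, matching a stop) — only manner changes, and always toward the following segment.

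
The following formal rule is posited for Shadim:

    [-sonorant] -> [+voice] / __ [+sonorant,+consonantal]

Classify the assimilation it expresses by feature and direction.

regressive voicing assimilation

The structural change is [+voice], and the conditioning segment [+sonorant,+consonantal] (a sonorant consonant) is itself voiced, so the target comes to share the voicing of its neighbour — voicing assimilation.
The conditioning segment sits to the right of the focus bar, meaning the trigger follows the segment that changes — regressive assimilation.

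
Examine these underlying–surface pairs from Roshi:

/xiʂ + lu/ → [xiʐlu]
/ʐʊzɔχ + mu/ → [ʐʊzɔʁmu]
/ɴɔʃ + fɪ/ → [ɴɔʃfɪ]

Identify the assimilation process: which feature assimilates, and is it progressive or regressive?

Underlying /ʂ/ is realised as [ʐ] next to /l/; /l/ itself does not change.
The change voiceless → voiced matches the voicing of the following /l/, identifying this as voicing assimilation.
Place and manner are unchanged, so the assimilation is partial, not total.
The other alternating form patterns the same way: /χ/ → [ʁ] before /m/ (voiceless → voiced, matching voiced) — only voicing changes, and always toward the following segment.
No alternation appears in [ɴɔʃfɪ]: there the adjacent consonants already agree in voicing (/ʃ/ and /f/ are both voiceless), so this form is consistent with the same rule.
Since the segment that changes precedes the conditioning segment, the assimilation is regressive.

regressive voicing assimilation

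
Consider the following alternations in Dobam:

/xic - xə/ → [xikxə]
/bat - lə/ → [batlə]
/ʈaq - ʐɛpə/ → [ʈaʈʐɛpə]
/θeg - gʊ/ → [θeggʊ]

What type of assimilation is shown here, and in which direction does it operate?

Underlying /c/ is realised as [k] next to /x/; /x/ itself does not change.
The change palatal → velar matches the place of the following /x/, identifying this as place assimilation.
Manner and voice are unchanged, so the assimilation is partial, not total.
The same holds elsewhere in the data: /q/ → [ʈ] before /ʐ/ (uvular → retroflex, matching retroflex) — only place changes, and always toward the following segment.
No alternation appears in [batlə], [θeggʊ]: there the adjacent consonants already agree in place (/t/ and /l/ are both alveolar; /g/ and /g/ are both velar), so these forms are consistent with the same rule.
The trigger is the following segment, so the direction is regressive (anticipatory).

regressive place assimilation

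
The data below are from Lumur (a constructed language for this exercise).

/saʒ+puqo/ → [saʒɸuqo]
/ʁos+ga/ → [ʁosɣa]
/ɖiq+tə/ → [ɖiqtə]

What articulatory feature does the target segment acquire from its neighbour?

The segment that alternates is /p/, which surfaces as [ɸ] when adjacent to /ʒ/.
/p/ is a stop while /ʒ/ is a fricative; the output [ɸ] is a fricative, matching the trigger — so the feature that spreads is manner.
The same holds elsewhere in the data: /g/ → [ɣ] after /s/ (stop → fricative, matching a fricative) — only manner changes, and always toward the preceding segment.
No alternation appears in [ɖiqtə]: there the adjacent consonants already agree in manner (/t/ and /q/ are both stops), so this form is consistent with the same rule.

manner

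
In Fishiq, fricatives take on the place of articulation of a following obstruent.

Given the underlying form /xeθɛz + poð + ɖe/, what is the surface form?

The rule targets /z/ (voiced alveolar fricative), which sits before the trigger /p/ (bilabial).
Changing only its place to bilabial gives [β] — the voiced bilabial fricative.
The same rule applies at the second boundary: /ð/ → [ʐ] next to /ɖ/.

[xeθɛβpoʐɖe]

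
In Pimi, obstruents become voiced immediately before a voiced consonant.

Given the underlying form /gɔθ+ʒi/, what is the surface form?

[gɔðʒi]

/θ/ is a voiceless dental fricative. The following trigger /ʒ/ is voiced, so /θ/ must become voiced as well.
The voiced dental fricative is [ð], so /θ/ → [ð].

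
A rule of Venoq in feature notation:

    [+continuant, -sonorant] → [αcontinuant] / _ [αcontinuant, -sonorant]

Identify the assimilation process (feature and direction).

The shared variable α links the value of [continuant] on the target to that of the neighbouring obstruent. [continuant] distinguishes stops from fricatives — a manner-of-articulation feature — so this is manner assimilation.
The conditioning segment sits to the right of the focus bar, meaning the trigger follows the segment that changes — regressive assimilation.

regressive manner assimilation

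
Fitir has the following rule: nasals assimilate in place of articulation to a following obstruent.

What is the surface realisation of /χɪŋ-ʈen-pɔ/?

The rule targets /ŋ/ (voiced velar nasal), which sits before the trigger /ʈ/ (retroflex).
The voiced retroflex nasal is [ɳ], so /ŋ/ → [ɳ].
The same rule applies at the second boundary: /n/ → [m] next to /p/.

[χɪɳʈempɔ]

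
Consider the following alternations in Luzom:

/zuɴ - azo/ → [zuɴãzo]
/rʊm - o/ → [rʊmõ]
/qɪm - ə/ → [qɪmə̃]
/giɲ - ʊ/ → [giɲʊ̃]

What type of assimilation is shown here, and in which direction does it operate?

progressive nasality assimilation (vowel nasalisation)

The vowel /a/ surfaces as nasalised [ã] next to the preceding nasal /ɴ/ — it has acquired the [+nasal] feature of its neighbour.
The other forms show the same pattern: /o/ → [õ] after /m/; /ə/ → [ə̃] after /m/; /ʊ/ → [ʊ̃] after /ɲ/ — each time a vowel is nasalised next to a preceding nasal.
Because the conditioning nasal is to the left of the vowel that changes, the process is progressive (perseverative).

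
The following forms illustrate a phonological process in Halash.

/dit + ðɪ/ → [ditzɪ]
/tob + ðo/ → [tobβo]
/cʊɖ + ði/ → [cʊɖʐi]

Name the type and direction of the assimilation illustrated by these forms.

progressive place assimilation

The segment that alternates is /ð/, which surfaces as [z] when adjacent to /t/.
/ð/ is dental while /t/ is alveolar; the output [z] is alveolar, matching the trigger — so the feature that spreads is place.
Manner and voice are unchanged, so the assimilation is partial, not total.
Checking the remaining alternations: /ð/ → [β] after /b/ (dental → bilabial, matching bilabial); /ð/ → [ʐ] after /ɖ/ (dental → retroflex, matching retroflex) — only place changes, and always toward the preceding segment.
The trigger is the preceding segment, so the direction is progressive (perseverative).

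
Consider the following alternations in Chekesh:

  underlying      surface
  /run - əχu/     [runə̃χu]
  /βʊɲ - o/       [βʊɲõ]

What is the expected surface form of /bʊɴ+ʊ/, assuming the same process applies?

[bʊɴʊ̃]

The data show progressive nasality assimilation (vowel nasalisation): /ə/ → [ə̃] after /n/; /o/ → [õ] after /ɲ/ — a vowel is nasalised by an immediately preceding nasal consonant.
/ʊ/ sits next to the nasal /ɴ/ and is therefore nasalised to [ʊ̃].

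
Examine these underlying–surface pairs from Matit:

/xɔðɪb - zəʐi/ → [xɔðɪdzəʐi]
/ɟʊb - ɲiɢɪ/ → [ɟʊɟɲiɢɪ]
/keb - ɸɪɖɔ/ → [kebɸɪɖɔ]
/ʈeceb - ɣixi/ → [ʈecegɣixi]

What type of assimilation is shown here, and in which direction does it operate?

Underlying /b/ is realised as [d] next to /z/; /z/ itself does not change.
The change bilabial → alveolar matches the place of the following /z/, identifying this as place assimilation.
Manner and voice are unchanged, so the assimilation is partial, not total.
The same holds elsewhere in the data: /b/ → [ɟ] before /ɲ/ (bilabial → palatal, matching palatal); /b/ → [g] before /ɣ/ (bilabial → velar, matching velar) — only place changes, and always toward the following segment.
Nothing changes in [kebɸɪɖɔ]: there the adjacent consonants already agree in place (/b/ and /ɸ/ are both bilabial), so this form is consistent with the same rule.
The trigger is the following segment, so the direction is regressive (anticipatory).

regressive place assimilation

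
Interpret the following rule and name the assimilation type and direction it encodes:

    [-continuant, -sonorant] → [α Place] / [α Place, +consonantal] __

progressive place assimilation

The rule copies the place features (abbreviated [Place]) from the environment onto the target, so the assimilating feature is place.
The conditioning segment sits to the left of the focus bar, meaning the trigger precedes the segment that changes — progressive assimilation.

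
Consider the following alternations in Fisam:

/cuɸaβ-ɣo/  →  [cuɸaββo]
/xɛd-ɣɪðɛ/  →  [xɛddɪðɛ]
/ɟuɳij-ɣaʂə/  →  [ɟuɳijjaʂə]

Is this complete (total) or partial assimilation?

Underlying /ɣ/ is realised as [d] next to /d/; /d/ itself does not change.
The output [d] is identical to the trigger /d/ — every feature (place, manner, voicing) has been copied — so this is total assimilation.
The remaining alternations confirm this: /ɣ/ → [β] after /β/; /ɣ/ → [j] after /j/ — in each case the output is a copy of the preceding consonant.

total assimilation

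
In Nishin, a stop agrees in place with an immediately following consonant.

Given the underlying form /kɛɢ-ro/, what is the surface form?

The rule targets /ɢ/ (voiced uvular stop), which sits before the trigger /r/ (alveolar).
Changing only its place to alveolar gives [d] — the voiced alveolar stop.

[kɛdro]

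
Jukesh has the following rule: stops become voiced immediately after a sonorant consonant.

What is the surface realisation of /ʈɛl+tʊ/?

[ʈɛldʊ]

The rule targets /t/ (voiceless alveolar stop), which sits after the trigger /l/ (voiced).
Changing only its voicing to voiced gives [d] — the voiced alveolar stop.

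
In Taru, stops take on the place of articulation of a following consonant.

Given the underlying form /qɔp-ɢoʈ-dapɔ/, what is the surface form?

The rule targets /p/ (voiceless bilabial stop), which sits before the trigger /ɢ/ (uvular).
A voiceless uvular stop is [q], so the surface segment is [q].
At the second juncture, /ʈ/ likewise becomes [t] adjacent to /d/.

[qɔqɢotdapɔ]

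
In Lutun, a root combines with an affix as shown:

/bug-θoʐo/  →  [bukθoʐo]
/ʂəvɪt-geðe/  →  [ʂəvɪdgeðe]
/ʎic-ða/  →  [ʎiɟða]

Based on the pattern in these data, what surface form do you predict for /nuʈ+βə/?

[nuɖβə]

The data show regressive voicing assimilation: /g/ → [k] before /θ/; /t/ → [d] before /g/; /c/ → [ɟ] before /ð/. In each pair only voicing changes, matching the following consonant, while place and manner stay constant.
The rule targets /ʈ/ (voiceless retroflex stop), which sits before the trigger /β/ (voiced).
A voiced retroflex stop is [ɖ], so the surface segment is [ɖ].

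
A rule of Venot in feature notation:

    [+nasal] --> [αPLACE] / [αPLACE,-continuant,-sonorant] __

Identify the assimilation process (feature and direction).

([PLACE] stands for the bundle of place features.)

The rule copies the place features (abbreviated [PLACE]) from the environment onto the target, so the assimilating feature is place.
The conditioning segment sits to the left of the focus bar, meaning the trigger precedes the segment that changes — progressive assimilation.

progressive place assimilation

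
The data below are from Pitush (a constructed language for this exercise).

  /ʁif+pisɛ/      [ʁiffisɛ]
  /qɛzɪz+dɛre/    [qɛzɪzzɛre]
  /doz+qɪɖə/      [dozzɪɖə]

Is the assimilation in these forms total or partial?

Underlying /p/ is realised as [f] next to /f/; /f/ itself does not change.
The output [f] is identical to the trigger /f/ — every feature (place, manner, voicing) has been copied — so this is total assimilation.
The remaining alternations confirm this: /d/ → [z] after /z/; /q/ → [z] after /z/ — in each case the output is a copy of the preceding consonant.

total assimilation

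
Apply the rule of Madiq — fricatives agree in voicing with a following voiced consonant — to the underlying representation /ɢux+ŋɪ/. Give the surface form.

The rule targets /x/ (voiceless velar fricative), which sits before the trigger /ŋ/ (voiced).
The voiced velar fricative is [ɣ], so /x/ → [ɣ].

[ɢuɣŋɪ]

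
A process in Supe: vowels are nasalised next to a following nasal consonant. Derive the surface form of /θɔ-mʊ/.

/ɔ/ sits next to the nasal /m/ and is therefore nasalised to [ɔ̃].

[θɔ̃mʊ]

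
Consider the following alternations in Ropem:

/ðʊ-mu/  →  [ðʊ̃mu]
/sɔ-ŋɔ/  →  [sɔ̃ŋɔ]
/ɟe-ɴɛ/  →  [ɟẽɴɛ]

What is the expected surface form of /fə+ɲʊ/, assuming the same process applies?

[fə̃ɲʊ]

The data show regressive nasality assimilation (vowel nasalisation): /ʊ/ → [ʊ̃] before /m/; /ɔ/ → [ɔ̃] before /ŋ/; /e/ → [ẽ] before /ɴ/ — a vowel is nasalised by an immediately following nasal consonant.
/ə/ sits next to the nasal /ɲ/ and is therefore nasalised to [ə̃].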